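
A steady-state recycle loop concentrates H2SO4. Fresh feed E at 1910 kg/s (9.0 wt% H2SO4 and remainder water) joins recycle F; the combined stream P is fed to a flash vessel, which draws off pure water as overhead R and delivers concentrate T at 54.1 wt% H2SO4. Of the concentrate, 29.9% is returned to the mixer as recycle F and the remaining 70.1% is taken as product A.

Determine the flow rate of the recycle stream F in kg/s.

135.5 kg/s

Overall H2SO4 balance (none leaves overhead): H2SO4 in fresh feed = H2SO4 in product, i.e. 1910×0.090 = (1−0.299)·T·0.541.
T = 171.9/(0.541×0.701) = 453.27 kg/s.
Recycle F = 0.299×453.27 = 135.53 kg/s.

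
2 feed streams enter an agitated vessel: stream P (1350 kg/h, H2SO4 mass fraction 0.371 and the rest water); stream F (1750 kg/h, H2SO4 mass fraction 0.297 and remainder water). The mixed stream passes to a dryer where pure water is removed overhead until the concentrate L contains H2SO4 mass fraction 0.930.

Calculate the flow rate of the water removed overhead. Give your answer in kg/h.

2003 kg/h

H2SO4 entering = 1350×0.371 + 1750×0.297 = 1020.6 kg/h.
All H2SO4 reports to L, so L = 1020.6/0.930 = 1097.4 kg/h.
Total feed = 3100 kg/h; overhead = 3100 − 1097.4 = 2002.6 kg/h.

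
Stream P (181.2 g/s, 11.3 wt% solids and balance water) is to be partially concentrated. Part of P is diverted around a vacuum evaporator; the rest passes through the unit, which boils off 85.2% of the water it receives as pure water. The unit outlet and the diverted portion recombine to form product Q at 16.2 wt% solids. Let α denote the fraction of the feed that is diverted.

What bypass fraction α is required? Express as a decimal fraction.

0.600

All 181.2×0.113 = 20.476 g/s of solids reaches Q, so Q = 20.476/0.162 = 126.39 g/s and vapour = 54.807 g/s.
The evaporator receives (1−α)·181.2 of feed at 0.887 water and removes 0.852 of that water:
0.852×0.887×(1−α)×181.2 = 54.807
(1−α) = 54.807/136.94 = 0.4002;  α = 0.5998.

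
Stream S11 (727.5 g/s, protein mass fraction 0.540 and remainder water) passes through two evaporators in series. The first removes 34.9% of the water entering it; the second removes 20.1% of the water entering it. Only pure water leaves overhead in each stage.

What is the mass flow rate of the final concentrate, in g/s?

566.9 g/s

water in feed = 727.5×0.460 = 334.65 g/s.
After stage 1: water left = (1−0.349)×334.65 = 217.86; stream total = 610.71 g/s.
After stage 2: water left = (1−0.201)×217.86 = 174.07; final concentrate = 566.92 g/s.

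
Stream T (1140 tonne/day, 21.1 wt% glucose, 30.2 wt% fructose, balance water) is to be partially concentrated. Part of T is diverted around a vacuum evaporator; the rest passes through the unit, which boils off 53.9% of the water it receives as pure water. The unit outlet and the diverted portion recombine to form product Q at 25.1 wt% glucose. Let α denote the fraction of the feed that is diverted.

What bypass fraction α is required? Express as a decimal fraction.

0.393

All 1140×0.211 = 240.54 tonne/day of glucose reaches Q, so Q = 240.54/0.251 = 958.33 tonne/day and vapour = 181.67 tonne/day.
The evaporator receives (1−α)·1140 of feed at 0.487 water and removes 0.539 of that water:
0.539×0.487×(1−α)×1140 = 181.67
(1−α) = 181.67/299.24 = 0.6071;  α = 0.3929.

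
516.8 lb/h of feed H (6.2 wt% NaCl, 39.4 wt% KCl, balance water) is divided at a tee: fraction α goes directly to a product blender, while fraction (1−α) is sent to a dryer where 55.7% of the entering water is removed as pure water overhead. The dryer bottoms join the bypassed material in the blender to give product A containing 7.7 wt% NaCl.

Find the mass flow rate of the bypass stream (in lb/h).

184.5 lb/h

All 516.8×0.062 = 32.042 lb/h of NaCl reaches A, so A = 32.042/0.077 = 416.12 lb/h and vapour = 100.68 lb/h.
The evaporator receives (1−α)·516.8 of feed at 0.544 water and removes 0.557 of that water:
0.557×0.544×(1−α)×516.8 = 100.68
(1−α) = 100.68/156.59 = 0.6429;  α = 0.3571.
Bypass flow = 0.3571×516.8 = 184.55 lb/h.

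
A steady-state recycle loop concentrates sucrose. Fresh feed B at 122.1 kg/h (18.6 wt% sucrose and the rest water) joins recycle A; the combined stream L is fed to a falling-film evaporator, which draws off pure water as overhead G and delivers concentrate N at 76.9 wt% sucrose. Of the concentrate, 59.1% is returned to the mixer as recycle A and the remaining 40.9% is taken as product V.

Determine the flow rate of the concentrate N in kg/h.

72.21 kg/h

Overall sucrose balance (none leaves overhead): sucrose in fresh feed = sucrose in product, i.e. 122.1×0.186 = (1−0.591)·N·0.769.
N = 22.711/(0.769×0.409) = 72.207 kg/h.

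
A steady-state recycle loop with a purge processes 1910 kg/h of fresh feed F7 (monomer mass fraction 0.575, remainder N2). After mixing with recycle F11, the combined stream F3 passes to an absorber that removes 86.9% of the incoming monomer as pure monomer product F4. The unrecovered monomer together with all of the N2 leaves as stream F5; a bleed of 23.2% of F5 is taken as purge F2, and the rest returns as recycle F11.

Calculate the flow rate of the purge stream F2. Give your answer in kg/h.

848.9 kg/h

N2 enters only via F7 and leaves only via the purge: 1910×0.425 = 0.232×(N2 in F5), and the absorber passes all N2, so N2 in F3 = N2 in F5 = 3498.9 kg/h.
monomer in F3: m_A = 1910×0.575 + (1−0.232)·(1−0.869)·m_A, so m_A = 1098.2/0.8994 = 1221.1 kg/h.
F5 = (1−0.869)×1221.1 + 3498.9 = 3658.9 kg/h.
Purge F2 = 0.232×3658.9 = 848.86 kg/h.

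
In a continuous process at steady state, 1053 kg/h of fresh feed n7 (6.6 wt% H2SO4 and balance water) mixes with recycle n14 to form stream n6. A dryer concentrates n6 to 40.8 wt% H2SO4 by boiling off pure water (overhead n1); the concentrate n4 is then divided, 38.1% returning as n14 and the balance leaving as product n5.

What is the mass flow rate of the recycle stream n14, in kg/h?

Overall H2SO4 balance (none leaves overhead): H2SO4 in fresh feed = H2SO4 in product, i.e. 1053×0.066 = (1−0.381)·n4·0.408.
n4 = 69.498/(0.408×0.619) = 275.18 kg/h.
Recycle n14 = 0.381×275.18 = 104.84 kg/h.

104.8 kg/h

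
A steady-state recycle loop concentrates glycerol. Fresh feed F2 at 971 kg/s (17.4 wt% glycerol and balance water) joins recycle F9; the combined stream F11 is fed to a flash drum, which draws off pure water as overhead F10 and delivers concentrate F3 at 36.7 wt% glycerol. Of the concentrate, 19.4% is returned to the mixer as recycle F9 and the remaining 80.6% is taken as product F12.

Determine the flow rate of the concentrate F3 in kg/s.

Overall glycerol balance (none leaves overhead): glycerol in fresh feed = glycerol in product, i.e. 971×0.174 = (1−0.194)·F3·0.367.
F3 = 168.95/(0.367×0.806) = 571.17 kg/s.

571.2 kg/s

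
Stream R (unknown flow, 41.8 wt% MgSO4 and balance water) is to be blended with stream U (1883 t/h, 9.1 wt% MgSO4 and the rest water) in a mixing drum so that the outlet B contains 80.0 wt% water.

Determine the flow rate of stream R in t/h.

Let R be the unknown flow. Total out = 1883 + R.
water balance: 1711.6 + 0.582·R = 0.800·(1883 + R)
(0.582 − 0.800)·R = 0.800×1883 − 1711.6 = -205.25
R = -205.25 / -0.218 = 941.5 t/h

941.5 t/h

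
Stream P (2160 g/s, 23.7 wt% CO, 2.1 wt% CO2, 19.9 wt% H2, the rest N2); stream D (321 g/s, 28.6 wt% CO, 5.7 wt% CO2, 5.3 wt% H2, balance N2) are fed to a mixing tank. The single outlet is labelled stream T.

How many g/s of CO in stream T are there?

CO out = CO in = 2160×0.237 + 321×0.286 = 603.73 g/s.

603.7 g/s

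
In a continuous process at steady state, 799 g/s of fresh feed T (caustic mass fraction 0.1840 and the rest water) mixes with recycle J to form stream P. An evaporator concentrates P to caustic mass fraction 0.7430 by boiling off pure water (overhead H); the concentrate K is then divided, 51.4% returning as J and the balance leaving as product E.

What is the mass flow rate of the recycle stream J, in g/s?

Overall caustic balance (none leaves overhead): caustic in fresh feed = caustic in product, i.e. 799×0.184 = (1−0.514)·K·0.743.
K = 147.02/(0.743×0.486) = 407.14 g/s.
Recycle J = 0.514×407.14 = 209.27 g/s.

209.3 g/s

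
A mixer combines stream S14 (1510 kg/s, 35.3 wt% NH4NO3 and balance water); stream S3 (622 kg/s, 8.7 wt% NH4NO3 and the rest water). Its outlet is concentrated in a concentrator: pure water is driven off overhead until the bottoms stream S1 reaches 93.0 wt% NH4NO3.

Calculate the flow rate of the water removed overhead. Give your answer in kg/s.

NH4NO3 entering = 1510×0.353 + 622×0.087 = 587.14 kg/s.
All NH4NO3 reports to S1, so S1 = 587.14/0.930 = 631.34 kg/s.
Total feed = 2132 kg/s; overhead = 2132 − 631.34 = 1500.7 kg/s.

1501 kg/s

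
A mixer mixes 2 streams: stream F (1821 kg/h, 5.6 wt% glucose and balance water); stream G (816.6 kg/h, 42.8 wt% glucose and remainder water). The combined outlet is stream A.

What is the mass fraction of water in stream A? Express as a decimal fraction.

0.8288

Total flow out = 1821 + 816.6 = 2637.6 kg/h.
water in = 1821×0.944 + 816.6×0.572 = 2186.1 kg/h.
water mass fraction in A = 2186.1/2637.6 = 0.8288.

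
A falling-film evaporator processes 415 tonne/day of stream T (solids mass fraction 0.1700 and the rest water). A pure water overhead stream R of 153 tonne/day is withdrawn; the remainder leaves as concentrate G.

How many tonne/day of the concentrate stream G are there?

Concentrate = 415 − 153 = 262 tonne/day.

262 tonne/day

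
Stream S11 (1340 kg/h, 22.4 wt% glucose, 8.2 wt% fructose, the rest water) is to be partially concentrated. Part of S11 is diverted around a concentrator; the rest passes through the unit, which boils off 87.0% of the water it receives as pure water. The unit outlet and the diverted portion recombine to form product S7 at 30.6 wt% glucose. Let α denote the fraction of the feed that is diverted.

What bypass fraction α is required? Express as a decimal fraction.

All 1340×0.224 = 300.16 kg/h of glucose reaches S7, so S7 = 300.16/0.306 = 980.92 kg/h and vapour = 359.08 kg/h.
The evaporator receives (1−α)·1340 of feed at 0.694 water and removes 0.870 of that water:
0.870×0.694×(1−α)×1340 = 359.08
(1−α) = 359.08/809.07 = 0.4438;  α = 0.5562.

0.556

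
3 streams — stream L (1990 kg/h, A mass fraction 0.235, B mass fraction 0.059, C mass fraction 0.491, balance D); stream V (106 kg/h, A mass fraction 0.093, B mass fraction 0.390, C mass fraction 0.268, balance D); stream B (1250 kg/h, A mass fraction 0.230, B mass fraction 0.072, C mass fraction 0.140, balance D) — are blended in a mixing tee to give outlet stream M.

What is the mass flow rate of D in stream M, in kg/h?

D out = D in = 1990×0.215 + 106×0.249 + 1250×0.558 = 1151.7 kg/h.

1152 kg/h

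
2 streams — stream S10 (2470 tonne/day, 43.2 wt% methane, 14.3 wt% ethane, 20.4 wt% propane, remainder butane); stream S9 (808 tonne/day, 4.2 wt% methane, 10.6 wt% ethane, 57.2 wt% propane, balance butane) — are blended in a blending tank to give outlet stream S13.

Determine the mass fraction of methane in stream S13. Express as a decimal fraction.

0.336

Total flow out = 2470 + 808 = 3278 tonne/day.
methane in = 2470×0.432 + 808×0.042 = 1101 tonne/day.
methane mass fraction in S13 = 1101/3278 = 0.336.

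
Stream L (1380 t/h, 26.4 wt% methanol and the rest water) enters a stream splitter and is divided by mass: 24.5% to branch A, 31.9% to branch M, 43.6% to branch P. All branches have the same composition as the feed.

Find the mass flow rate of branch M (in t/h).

440.2 t/h

Branch M flow = 0.319×1380 = 440.22 t/h.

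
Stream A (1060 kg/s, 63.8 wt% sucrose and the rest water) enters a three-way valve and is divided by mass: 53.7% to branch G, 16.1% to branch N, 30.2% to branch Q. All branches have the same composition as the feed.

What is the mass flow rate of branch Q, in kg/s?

320.1 kg/s

Branch Q flow = 0.302×1060 = 320.12 kg/s.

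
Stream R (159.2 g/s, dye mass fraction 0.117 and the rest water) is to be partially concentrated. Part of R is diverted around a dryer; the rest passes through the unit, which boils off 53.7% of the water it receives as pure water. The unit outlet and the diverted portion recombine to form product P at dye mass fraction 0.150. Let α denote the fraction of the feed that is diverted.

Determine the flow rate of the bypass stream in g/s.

85.34 g/s

All 159.2×0.117 = 18.626 g/s of dye reaches P, so P = 18.626/0.150 = 124.18 g/s and vapour = 35.024 g/s.
The evaporator receives (1−α)·159.2 of feed at 0.883 water and removes 0.537 of that water:
0.537×0.883×(1−α)×159.2 = 35.024
(1−α) = 35.024/75.488 = 0.4640;  α = 0.5360.
Bypass flow = 0.5360×159.2 = 85.336 g/s.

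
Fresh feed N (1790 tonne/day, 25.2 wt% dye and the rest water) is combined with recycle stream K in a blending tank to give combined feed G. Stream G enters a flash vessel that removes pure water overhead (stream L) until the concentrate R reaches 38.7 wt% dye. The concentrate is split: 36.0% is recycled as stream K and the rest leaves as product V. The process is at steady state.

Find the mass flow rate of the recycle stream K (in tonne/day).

Overall dye balance (none leaves overhead): dye in fresh feed = dye in product, i.e. 1790×0.252 = (1−0.360)·R·0.387.
R = 451.08/(0.387×0.640) = 1821.2 tonne/day.
Recycle K = 0.360×1821.2 = 655.64 tonne/day.

655.6 tonne/day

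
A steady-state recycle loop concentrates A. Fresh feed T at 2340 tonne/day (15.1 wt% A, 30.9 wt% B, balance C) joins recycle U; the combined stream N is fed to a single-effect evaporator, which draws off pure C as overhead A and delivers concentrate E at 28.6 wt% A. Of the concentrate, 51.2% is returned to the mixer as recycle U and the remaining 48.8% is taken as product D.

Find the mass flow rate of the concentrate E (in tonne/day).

Overall A balance (none leaves overhead): A in fresh feed = A in product, i.e. 2340×0.151 = (1−0.512)·E·0.286.
E = 353.34/(0.286×0.488) = 2531.7 tonne/day.

2532 tonne/day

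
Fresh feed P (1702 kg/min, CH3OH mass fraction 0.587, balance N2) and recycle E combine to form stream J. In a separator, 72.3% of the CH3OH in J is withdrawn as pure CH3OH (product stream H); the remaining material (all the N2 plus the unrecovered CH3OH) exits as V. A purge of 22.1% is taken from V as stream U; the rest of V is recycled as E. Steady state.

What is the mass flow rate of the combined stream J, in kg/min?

4455 kg/min

N2 enters only via P and leaves only via the purge: 1702×0.413 = 0.221×(N2 in V), and the separator passes all N2, so N2 in J = N2 in V = 3180.7 kg/min.
CH3OH in J: m_A = 1702×0.587 + (1−0.221)·(1−0.723)·m_A, so m_A = 999.07/0.7842 = 1274 kg/min.
J = 1274 + 3180.7 = 4454.6 kg/min.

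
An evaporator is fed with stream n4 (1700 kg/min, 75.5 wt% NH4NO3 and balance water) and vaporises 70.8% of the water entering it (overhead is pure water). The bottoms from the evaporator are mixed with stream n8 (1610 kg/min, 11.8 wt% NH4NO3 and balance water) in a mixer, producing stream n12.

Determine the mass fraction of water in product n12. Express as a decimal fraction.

Vapour removed = 0.708×0.245×1700 = 294.88 kg/min; concentrate = 1405.1 kg/min.
water reaching the mixer = 121.62 (from concentrate) + 1610×0.882 = 1541.6 kg/min.
Product flow = 1405.1 + 1610 = 3015.1 kg/min; water fraction = 0.5113.

0.5113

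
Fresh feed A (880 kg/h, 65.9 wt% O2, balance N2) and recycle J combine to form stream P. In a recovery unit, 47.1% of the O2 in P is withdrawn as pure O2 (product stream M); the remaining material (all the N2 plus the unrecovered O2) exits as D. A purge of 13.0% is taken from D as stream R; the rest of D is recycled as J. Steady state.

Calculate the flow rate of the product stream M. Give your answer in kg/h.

O2 in P: m_A = 880×0.659 + (1−0.130)·(1−0.471)·m_A, so m_A = 579.92/0.5398 = 1074.4 kg/h.
Product M = 0.471×1074.4 = 506.03 kg/h.

506 kg/h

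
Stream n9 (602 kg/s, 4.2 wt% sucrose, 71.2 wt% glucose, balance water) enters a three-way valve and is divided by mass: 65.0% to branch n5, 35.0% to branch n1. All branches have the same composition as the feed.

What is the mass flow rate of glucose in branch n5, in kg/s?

278.6 kg/s

Branch n5 total = 0.650×602 = 391.3 kg/s.
glucose in n5 = 0.712×391.3 = 278.61 kg/s.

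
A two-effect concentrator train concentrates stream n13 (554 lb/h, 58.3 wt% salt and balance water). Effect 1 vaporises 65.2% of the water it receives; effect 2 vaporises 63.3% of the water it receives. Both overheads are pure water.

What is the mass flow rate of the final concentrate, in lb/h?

352.5 lb/h

water in feed = 554×0.417 = 231.02 lb/h.
After stage 1: water left = (1−0.652)×231.02 = 80.394; stream total = 403.38 lb/h.
After stage 2: water left = (1−0.633)×80.394 = 29.505; final concentrate = 352.49 lb/h.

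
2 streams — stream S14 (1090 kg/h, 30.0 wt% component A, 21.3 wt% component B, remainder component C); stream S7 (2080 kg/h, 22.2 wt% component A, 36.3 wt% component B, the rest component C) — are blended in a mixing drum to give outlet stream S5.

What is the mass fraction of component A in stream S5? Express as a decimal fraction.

Total flow out = 1090 + 2080 = 3170 kg/h.
component A in = 1090×0.300 + 2080×0.222 = 788.76 kg/h.
component A mass fraction in S5 = 788.76/3170 = 0.249.

0.249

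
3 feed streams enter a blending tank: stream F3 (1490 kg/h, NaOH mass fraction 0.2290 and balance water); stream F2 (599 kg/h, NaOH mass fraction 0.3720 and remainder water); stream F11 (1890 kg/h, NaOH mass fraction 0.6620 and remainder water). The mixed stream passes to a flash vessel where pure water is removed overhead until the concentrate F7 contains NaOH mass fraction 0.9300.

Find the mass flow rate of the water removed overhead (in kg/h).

NaOH entering = 1490×0.229 + 599×0.372 + 1890×0.662 = 1815.2 kg/h.
All NaOH reports to F7, so F7 = 1815.2/0.930 = 1951.8 kg/h.
Total feed = 3979 kg/h; overhead = 3979 − 1951.8 = 2027.2 kg/h.

2027 kg/h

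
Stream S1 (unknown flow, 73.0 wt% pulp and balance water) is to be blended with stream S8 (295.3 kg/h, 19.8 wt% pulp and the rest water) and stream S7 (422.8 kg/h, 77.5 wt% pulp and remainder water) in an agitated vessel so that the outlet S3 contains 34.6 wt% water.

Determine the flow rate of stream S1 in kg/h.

Let S1 be the unknown flow. Total out = 718.1 + S1.
water balance: 331.96 + 0.270·S1 = 0.346·(718.1 + S1)
(0.270 − 0.346)·S1 = 0.346×718.1 − 331.96 = -83.498
S1 = -83.498 / -0.076 = 1098.7 kg/h

1099 kg/h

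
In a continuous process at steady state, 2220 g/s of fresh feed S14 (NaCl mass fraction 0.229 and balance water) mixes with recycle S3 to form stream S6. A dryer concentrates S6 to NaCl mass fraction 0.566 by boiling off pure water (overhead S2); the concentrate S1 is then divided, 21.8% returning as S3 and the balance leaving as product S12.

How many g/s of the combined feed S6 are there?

2470 g/s

Overall NaCl balance (none leaves overhead): NaCl in fresh feed = NaCl in product, i.e. 2220×0.229 = (1−0.218)·S1·0.566.
S1 = 508.38/(0.566×0.782) = 1148.6 g/s.
Recycle S3 = 0.218×1148.6 = 250.39 g/s.
Combined feed S6 = 2220 + 250.39 = 2470.4 g/s.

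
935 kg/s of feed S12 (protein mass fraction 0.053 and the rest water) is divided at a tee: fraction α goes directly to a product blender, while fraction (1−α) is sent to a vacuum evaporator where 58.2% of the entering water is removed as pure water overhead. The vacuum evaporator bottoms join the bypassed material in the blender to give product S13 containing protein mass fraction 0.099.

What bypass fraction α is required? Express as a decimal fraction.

0.157

All 935×0.053 = 49.555 kg/s of protein reaches S13, so S13 = 49.555/0.099 = 500.56 kg/s and vapour = 434.44 kg/s.
The evaporator receives (1−α)·935 of feed at 0.947 water and removes 0.582 of that water:
0.582×0.947×(1−α)×935 = 434.44
(1−α) = 434.44/515.33 = 0.8430;  α = 0.1570.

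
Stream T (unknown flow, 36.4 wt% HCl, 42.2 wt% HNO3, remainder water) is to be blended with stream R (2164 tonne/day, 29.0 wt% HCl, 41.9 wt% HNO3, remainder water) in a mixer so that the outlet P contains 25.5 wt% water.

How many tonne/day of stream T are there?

1900 tonne/day

Let T be the unknown flow. Total out = 2164 + T.
water balance: 629.72 + 0.214·T = 0.255·(2164 + T)
(0.214 − 0.255)·T = 0.255×2164 − 629.72 = -77.904
T = -77.904 / -0.041 = 1900.1 tonne/day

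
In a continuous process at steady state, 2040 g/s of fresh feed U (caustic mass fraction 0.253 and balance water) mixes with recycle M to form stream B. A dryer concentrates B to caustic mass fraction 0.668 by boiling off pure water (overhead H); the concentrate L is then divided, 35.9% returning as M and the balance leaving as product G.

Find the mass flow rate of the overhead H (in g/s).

Overall caustic balance (none leaves overhead): caustic in fresh feed = caustic in product, i.e. 2040×0.253 = (1−0.359)·L·0.668.
L = 516.12/(0.668×0.641) = 1205.4 g/s.
Recycle M = 0.359×1205.4 = 432.72 g/s.
Combined feed B = 2040 + 432.72 = 2472.7 g/s.
Overhead H = B − L = 2472.7 − 1205.4 = 1267.4 g/s.

1267 g/s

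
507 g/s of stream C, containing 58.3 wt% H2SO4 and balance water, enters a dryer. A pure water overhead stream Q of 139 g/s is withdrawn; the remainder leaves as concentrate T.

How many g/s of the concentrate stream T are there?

368 g/s

Concentrate = 507 − 139 = 368 g/s.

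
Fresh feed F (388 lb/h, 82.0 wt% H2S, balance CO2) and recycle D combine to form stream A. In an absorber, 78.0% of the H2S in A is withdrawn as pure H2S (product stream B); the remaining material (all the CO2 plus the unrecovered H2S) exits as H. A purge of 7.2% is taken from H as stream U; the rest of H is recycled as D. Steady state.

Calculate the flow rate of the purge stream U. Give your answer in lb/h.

CO2 enters only via F and leaves only via the purge: 388×0.180 = 0.072×(CO2 in H), and the absorber passes all CO2, so CO2 in A = CO2 in H = 970 lb/h.
H2S in A: m_A = 388×0.820 + (1−0.072)·(1−0.780)·m_A, so m_A = 318.16/0.7958 = 399.78 lb/h.
H = (1−0.780)×399.78 + 970 = 1058 lb/h.
Purge U = 0.072×1058 = 76.172 lb/h.

76.17 lb/h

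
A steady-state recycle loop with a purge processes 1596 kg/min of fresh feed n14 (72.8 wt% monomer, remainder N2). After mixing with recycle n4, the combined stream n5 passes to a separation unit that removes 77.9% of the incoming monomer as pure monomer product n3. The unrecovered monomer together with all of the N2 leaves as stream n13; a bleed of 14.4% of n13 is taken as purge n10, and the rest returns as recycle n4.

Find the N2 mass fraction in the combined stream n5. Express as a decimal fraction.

0.6778

N2 enters only via n14 and leaves only via the purge: 1596×0.272 = 0.144×(N2 in n13), and the separation unit passes all N2, so N2 in n5 = N2 in n13 = 3014.7 kg/min.
monomer in n5: m_A = 1596×0.728 + (1−0.144)·(1−0.779)·m_A, so m_A = 1161.9/0.8108 = 1433 kg/min.
n5 = 1433 + 3014.7 = 4447.6 kg/min.
N2 fraction in n5 = 3014.7/4447.6 = 0.6778.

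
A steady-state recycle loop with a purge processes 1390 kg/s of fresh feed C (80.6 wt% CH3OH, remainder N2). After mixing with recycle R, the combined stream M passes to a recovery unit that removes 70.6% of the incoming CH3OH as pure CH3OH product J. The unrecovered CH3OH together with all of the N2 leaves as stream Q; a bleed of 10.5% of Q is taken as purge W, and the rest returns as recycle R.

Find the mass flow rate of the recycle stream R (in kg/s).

N2 enters only via C and leaves only via the purge: 1390×0.194 = 0.105×(N2 in Q), and the recovery unit passes all N2, so N2 in M = N2 in Q = 2568.2 kg/s.
CH3OH in M: m_A = 1390×0.806 + (1−0.105)·(1−0.706)·m_A, so m_A = 1120.3/0.7369 = 1520.4 kg/s.
Q = (1−0.706)×1520.4 + 2568.2 = 3015.2 kg/s.
Recycle R = (1−0.105)×3015.2 = 2698.6 kg/s.

2699 kg/s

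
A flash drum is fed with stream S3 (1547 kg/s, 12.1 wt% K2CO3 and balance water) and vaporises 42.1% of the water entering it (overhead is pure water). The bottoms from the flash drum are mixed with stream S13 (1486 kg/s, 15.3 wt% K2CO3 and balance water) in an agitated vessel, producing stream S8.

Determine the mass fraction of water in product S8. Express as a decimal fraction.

Vapour removed = 0.421×0.879×1547 = 572.48 kg/s; concentrate = 974.52 kg/s.
water reaching the mixer = 787.33 (from concentrate) + 1486×0.847 = 2046 kg/s.
Product flow = 974.52 + 1486 = 2460.5 kg/s; water fraction = 0.832.

0.832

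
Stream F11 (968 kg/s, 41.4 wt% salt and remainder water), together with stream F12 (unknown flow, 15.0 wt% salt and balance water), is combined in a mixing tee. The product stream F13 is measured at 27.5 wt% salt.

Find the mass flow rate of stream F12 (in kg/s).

Let F12 be the unknown flow. Total out = 968 + F12.
salt balance: 400.75 + 0.150·F12 = 0.275·(968 + F12)
(0.150 − 0.275)·F12 = 0.275×968 − 400.75 = -134.55
F12 = -134.55 / -0.125 = 1076.4 kg/s

1076 kg/s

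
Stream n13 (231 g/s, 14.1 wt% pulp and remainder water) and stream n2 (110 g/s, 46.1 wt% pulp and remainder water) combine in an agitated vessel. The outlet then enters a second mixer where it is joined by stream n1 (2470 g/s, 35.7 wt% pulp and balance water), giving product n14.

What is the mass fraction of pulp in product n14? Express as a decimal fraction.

0.343

Overall, product flow = 2811 g/s.
pulp in = 231×0.141 + 110×0.461 + 2470×0.357 = 965.07 g/s.
pulp fraction in n14 = 0.343.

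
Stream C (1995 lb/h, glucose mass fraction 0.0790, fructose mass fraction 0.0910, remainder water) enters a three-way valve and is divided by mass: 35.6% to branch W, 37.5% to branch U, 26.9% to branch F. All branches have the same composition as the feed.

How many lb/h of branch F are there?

Branch F flow = 0.269×1995 = 536.66 lb/h.

536.7 lb/h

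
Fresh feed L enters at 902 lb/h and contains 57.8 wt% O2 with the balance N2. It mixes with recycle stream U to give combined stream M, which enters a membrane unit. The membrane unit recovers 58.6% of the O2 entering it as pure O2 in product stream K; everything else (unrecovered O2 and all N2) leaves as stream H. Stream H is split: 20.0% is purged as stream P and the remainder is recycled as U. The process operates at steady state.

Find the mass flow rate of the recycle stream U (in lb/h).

1781 lb/h

N2 enters only via L and leaves only via the purge: 902×0.422 = 0.200×(N2 in H), and the membrane unit passes all N2, so N2 in M = N2 in H = 1903.2 lb/h.
O2 in M: m_A = 902×0.578 + (1−0.200)·(1−0.586)·m_A, so m_A = 521.36/0.6688 = 779.54 lb/h.
H = (1−0.586)×779.54 + 1903.2 = 2225.9 lb/h.
Recycle U = (1−0.200)×2225.9 = 1780.8 lb/h.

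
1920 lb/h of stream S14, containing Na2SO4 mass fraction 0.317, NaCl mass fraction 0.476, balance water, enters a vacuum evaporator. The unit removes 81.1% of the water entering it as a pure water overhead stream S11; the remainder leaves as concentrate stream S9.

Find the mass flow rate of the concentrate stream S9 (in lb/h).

water entering = 1920×0.207 = 397.44 lb/h; overhead removed = 0.811×397.44 = 322.32 lb/h.
Concentrate = 1920 − 322.32 = 1597.7 lb/h.

1598 lb/h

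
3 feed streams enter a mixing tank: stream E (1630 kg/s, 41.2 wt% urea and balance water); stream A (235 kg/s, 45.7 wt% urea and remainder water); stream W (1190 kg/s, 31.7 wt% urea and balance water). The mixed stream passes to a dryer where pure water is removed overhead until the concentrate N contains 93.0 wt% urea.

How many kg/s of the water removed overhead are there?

1812 kg/s

urea entering = 1630×0.412 + 235×0.457 + 1190×0.317 = 1156.2 kg/s.
All urea reports to N, so N = 1156.2/0.930 = 1243.2 kg/s.
Total feed = 3055 kg/s; overhead = 3055 − 1243.2 = 1811.8 kg/s.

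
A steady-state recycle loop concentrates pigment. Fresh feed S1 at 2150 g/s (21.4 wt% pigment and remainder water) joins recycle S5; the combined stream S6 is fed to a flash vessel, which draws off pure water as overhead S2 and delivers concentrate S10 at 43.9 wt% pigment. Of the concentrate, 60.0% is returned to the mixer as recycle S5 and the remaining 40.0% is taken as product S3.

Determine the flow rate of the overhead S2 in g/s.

1102 g/s

Overall pigment balance (none leaves overhead): pigment in fresh feed = pigment in product, i.e. 2150×0.214 = (1−0.600)·S10·0.439.
S10 = 460.1/(0.439×0.400) = 2620.2 g/s.
Recycle S5 = 0.600×2620.2 = 1572.1 g/s.
Combined feed S6 = 2150 + 1572.1 = 3722.1 g/s.
Overhead S2 = S6 − S10 = 3722.1 − 2620.2 = 1101.9 g/s.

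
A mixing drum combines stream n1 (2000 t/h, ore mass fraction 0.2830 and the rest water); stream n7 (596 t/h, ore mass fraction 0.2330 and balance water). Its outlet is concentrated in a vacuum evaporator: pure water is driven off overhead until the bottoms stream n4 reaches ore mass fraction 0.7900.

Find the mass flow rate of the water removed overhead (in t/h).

ore entering = 2000×0.283 + 596×0.233 = 704.87 t/h.
All ore reports to n4, so n4 = 704.87/0.790 = 892.24 t/h.
Total feed = 2596 t/h; overhead = 2596 − 892.24 = 1703.8 t/h.

1704 t/h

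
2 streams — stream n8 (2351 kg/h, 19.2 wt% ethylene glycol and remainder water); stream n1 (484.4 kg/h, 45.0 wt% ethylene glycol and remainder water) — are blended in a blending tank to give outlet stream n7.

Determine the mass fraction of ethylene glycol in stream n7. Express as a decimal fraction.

0.236

Total flow out = 2351 + 484.4 = 2835.4 kg/h.
ethylene glycol in = 2351×0.192 + 484.4×0.450 = 669.37 kg/h.
ethylene glycol mass fraction in n7 = 669.37/2835.4 = 0.236.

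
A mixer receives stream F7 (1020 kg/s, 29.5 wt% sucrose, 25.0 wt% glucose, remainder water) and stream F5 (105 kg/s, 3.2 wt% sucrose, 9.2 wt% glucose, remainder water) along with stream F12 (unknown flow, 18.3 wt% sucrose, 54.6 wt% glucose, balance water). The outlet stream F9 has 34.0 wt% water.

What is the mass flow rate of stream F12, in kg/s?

2516 kg/s

Let F12 be the unknown flow. Total out = 1125 + F12.
water balance: 556.08 + 0.271·F12 = 0.340·(1125 + F12)
(0.271 − 0.340)·F12 = 0.340×1125 − 556.08 = -173.58
F12 = -173.58 / -0.069 = 2515.7 kg/s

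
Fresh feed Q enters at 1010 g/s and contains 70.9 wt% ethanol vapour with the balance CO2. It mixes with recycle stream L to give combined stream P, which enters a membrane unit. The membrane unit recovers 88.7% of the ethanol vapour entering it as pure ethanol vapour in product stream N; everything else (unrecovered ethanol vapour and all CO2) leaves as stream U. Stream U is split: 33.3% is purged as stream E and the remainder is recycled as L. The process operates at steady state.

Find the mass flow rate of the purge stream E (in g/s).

CO2 enters only via Q and leaves only via the purge: 1010×0.291 = 0.333×(CO2 in U), and the membrane unit passes all CO2, so CO2 in P = CO2 in U = 882.61 g/s.
ethanol vapour in P: m_A = 1010×0.709 + (1−0.333)·(1−0.887)·m_A, so m_A = 716.09/0.9246 = 774.46 g/s.
U = (1−0.887)×774.46 + 882.61 = 970.13 g/s.
Purge E = 0.333×970.13 = 323.05 g/s.

323.1 g/s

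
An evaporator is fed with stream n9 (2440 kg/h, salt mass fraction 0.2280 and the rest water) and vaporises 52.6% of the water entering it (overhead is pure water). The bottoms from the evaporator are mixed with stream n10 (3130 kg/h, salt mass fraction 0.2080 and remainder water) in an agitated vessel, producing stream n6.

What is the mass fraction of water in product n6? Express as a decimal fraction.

0.7363

Vapour removed = 0.526×0.772×2440 = 990.82 kg/h; concentrate = 1449.2 kg/h.
water reaching the mixer = 892.86 (from concentrate) + 3130×0.792 = 3371.8 kg/h.
Product flow = 1449.2 + 3130 = 4579.2 kg/h; water fraction = 0.7363.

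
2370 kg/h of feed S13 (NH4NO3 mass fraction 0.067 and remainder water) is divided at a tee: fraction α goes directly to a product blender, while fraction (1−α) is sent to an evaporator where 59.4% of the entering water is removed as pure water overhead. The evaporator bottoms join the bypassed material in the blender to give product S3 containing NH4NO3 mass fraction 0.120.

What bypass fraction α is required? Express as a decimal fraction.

0.203

All 2370×0.067 = 158.79 kg/h of NH4NO3 reaches S3, so S3 = 158.79/0.120 = 1323.3 kg/h and vapour = 1046.7 kg/h.
The evaporator receives (1−α)·2370 of feed at 0.933 water and removes 0.594 of that water:
0.594×0.933×(1−α)×2370 = 1046.7
(1−α) = 1046.7/1313.5 = 0.7969;  α = 0.2031.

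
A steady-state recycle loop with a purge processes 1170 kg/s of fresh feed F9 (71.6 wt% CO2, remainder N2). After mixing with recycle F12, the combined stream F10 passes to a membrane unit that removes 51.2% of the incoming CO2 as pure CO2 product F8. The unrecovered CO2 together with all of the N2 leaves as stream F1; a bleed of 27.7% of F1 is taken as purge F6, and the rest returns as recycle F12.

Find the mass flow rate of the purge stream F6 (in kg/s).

N2 enters only via F9 and leaves only via the purge: 1170×0.284 = 0.277×(N2 in F1), and the membrane unit passes all N2, so N2 in F10 = N2 in F1 = 1199.6 kg/s.
CO2 in F10: m_A = 1170×0.716 + (1−0.277)·(1−0.512)·m_A, so m_A = 837.72/0.6472 = 1294.4 kg/s.
F1 = (1−0.512)×1294.4 + 1199.6 = 1831.2 kg/s.
Purge F6 = 0.277×1831.2 = 507.26 kg/s.

507.3 kg/s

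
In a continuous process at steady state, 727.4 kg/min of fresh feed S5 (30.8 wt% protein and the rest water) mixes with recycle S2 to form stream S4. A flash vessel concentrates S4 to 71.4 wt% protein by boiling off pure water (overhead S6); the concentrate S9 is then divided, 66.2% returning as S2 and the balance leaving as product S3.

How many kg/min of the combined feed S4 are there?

1342 kg/min

Overall protein balance (none leaves overhead): protein in fresh feed = protein in product, i.e. 727.4×0.308 = (1−0.662)·S9·0.714.
S9 = 224.04/(0.714×0.338) = 928.34 kg/min.
Recycle S2 = 0.662×928.34 = 614.56 kg/min.
Combined feed S4 = 727.4 + 614.56 = 1342 kg/min.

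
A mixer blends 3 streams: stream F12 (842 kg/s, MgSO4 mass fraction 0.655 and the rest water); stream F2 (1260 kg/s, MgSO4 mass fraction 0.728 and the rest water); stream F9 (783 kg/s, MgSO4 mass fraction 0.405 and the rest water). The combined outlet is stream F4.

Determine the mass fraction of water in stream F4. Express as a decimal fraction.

0.381

Total flow out = 842 + 1260 + 783 = 2885 kg/s.
water in = 842×0.345 + 1260×0.272 + 783×0.595 = 1099.1 kg/s.
water mass fraction in F4 = 1099.1/2885 = 0.381.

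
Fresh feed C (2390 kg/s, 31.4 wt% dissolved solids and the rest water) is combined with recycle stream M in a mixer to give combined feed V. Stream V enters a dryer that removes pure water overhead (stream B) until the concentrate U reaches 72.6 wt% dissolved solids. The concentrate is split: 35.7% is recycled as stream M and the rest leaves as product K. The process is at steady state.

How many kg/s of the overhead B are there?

Overall dissolved solids balance (none leaves overhead): dissolved solids in fresh feed = dissolved solids in product, i.e. 2390×0.314 = (1−0.357)·U·0.726.
U = 750.46/(0.726×0.643) = 1607.6 kg/s.
Recycle M = 0.357×1607.6 = 573.92 kg/s.
Combined feed V = 2390 + 573.92 = 2963.9 kg/s.
Overhead B = V − U = 2963.9 − 1607.6 = 1356.3 kg/s.

1356 kg/s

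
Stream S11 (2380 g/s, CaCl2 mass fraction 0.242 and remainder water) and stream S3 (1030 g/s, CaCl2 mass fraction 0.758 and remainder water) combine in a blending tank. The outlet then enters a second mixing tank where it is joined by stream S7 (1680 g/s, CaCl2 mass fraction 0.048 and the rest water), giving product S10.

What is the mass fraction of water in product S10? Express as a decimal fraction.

0.718

Overall, product flow = 5090 g/s.
water in = 2380×0.758 + 1030×0.242 + 1680×0.952 = 3652.7 g/s.
water fraction in S10 = 0.718.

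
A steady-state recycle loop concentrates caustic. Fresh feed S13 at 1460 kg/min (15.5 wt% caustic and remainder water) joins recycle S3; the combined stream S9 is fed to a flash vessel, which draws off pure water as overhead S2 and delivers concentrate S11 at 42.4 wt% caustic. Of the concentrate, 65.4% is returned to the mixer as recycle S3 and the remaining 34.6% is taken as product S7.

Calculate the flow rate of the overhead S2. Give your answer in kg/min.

926.3 kg/min

Overall caustic balance (none leaves overhead): caustic in fresh feed = caustic in product, i.e. 1460×0.155 = (1−0.654)·S11·0.424.
S11 = 226.3/(0.424×0.346) = 1542.6 kg/min.
Recycle S3 = 0.654×1542.6 = 1008.8 kg/min.
Combined feed S9 = 1460 + 1008.8 = 2468.8 kg/min.
Overhead S2 = S9 − S11 = 2468.8 − 1542.6 = 926.27 kg/min.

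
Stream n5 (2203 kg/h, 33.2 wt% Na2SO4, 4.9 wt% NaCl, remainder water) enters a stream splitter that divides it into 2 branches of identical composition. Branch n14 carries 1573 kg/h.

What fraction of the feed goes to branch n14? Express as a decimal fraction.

0.714

Fraction to n14 = 1573/2203 = 0.7140.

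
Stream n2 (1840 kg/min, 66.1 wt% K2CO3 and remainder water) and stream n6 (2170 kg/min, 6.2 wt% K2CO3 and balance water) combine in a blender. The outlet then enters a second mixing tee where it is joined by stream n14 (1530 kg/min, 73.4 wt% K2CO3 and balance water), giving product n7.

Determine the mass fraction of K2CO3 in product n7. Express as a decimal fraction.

0.447

Overall, product flow = 5540 kg/min.
K2CO3 in = 1840×0.661 + 2170×0.062 + 1530×0.734 = 2473.8 kg/min.
K2CO3 fraction in n7 = 0.447.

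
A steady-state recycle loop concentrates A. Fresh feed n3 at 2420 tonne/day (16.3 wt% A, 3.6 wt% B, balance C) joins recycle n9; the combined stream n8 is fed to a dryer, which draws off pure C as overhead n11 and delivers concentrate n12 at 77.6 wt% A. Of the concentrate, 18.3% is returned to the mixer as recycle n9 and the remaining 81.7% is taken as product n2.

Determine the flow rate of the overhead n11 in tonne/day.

Overall A balance (none leaves overhead): A in fresh feed = A in product, i.e. 2420×0.163 = (1−0.183)·n12·0.776.
n12 = 394.46/(0.776×0.817) = 622.18 tonne/day.
Recycle n9 = 0.183×622.18 = 113.86 tonne/day.
Combined feed n8 = 2420 + 113.86 = 2533.9 tonne/day.
Overhead n11 = n8 − n12 = 2533.9 − 622.18 = 1911.7 tonne/day.

1912 tonne/day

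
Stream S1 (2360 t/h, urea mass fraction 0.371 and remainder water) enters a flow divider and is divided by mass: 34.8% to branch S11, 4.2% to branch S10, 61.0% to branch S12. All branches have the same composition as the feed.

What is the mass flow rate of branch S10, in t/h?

Branch S10 flow = 0.042×2360 = 99.12 t/h.

99.12 t/h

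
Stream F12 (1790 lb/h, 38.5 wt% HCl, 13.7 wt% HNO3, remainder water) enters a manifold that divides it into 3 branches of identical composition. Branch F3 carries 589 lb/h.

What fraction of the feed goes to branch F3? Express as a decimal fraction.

0.329

Fraction to F3 = 589/1790 = 0.3291.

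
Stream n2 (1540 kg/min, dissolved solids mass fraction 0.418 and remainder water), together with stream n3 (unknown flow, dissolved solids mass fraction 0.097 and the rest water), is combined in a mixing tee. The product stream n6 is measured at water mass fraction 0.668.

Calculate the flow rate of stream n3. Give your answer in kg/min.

Let n3 be the unknown flow. Total out = 1540 + n3.
water balance: 896.28 + 0.903·n3 = 0.668·(1540 + n3)
(0.903 − 0.668)·n3 = 0.668×1540 − 896.28 = 132.44
n3 = 132.44 / 0.235 = 563.57 kg/min

563.6 kg/min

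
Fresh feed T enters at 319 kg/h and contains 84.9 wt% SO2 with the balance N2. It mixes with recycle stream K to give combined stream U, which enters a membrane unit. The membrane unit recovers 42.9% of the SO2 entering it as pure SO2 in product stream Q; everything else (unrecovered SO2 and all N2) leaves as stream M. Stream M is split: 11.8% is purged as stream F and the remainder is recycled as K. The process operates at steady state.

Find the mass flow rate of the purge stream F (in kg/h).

N2 enters only via T and leaves only via the purge: 319×0.151 = 0.118×(N2 in M), and the membrane unit passes all N2, so N2 in U = N2 in M = 408.21 kg/h.
SO2 in U: m_A = 319×0.849 + (1−0.118)·(1−0.429)·m_A, so m_A = 270.83/0.4964 = 545.61 kg/h.
M = (1−0.429)×545.61 + 408.21 = 719.76 kg/h.
Purge F = 0.118×719.76 = 84.931 kg/h.

84.93 kg/h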